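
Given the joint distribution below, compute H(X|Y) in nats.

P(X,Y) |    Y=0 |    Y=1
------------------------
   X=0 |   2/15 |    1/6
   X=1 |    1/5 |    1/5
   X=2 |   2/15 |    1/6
1.0874 nats

Using the chain rule: H(X|Y) = H(X,Y) - H(Y)

First, compute H(X,Y) = 1.7783 nats

Marginal P(Y) = (7/15, 8/15)
H(Y) = 0.6909 nats

H(X|Y) = H(X,Y) - H(Y) = 1.7783 - 0.6909 = 1.0874 nats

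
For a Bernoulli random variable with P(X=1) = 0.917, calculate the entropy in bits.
0.4127 bits

The binary entropy function is:
H(p) = -p log(p) - (1-p) log(1-p)

H(0.917) = -0.917 × log_2(0.917) - 0.083 × log_2(0.083)
H(0.917) = 0.4127 bits

Note: Binary entropy is maximized at p=0.5 (H=1 bit) and minimized at p=0 or p=1 (H=0).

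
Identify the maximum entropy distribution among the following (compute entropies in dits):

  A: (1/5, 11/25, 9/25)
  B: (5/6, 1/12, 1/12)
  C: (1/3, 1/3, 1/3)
C

For a discrete distribution over n outcomes, entropy is maximized by the uniform distribution.

Computing entropies:
H(A) = 0.4564 dits
H(B) = 0.2458 dits
H(C) = 0.4771 dits

The uniform distribution (where all probabilities equal 1/3) achieves the maximum entropy of log_10(3) = 0.4771 dits.

Distribution C has the highest entropy.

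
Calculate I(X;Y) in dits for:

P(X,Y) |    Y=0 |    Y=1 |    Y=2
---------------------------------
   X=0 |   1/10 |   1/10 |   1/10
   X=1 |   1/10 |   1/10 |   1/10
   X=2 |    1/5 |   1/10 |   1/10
0.0060 dits

Mutual information: I(X;Y) = H(X) + H(Y) - H(X,Y)

Marginals:
P(X) = (3/10, 3/10, 2/5), H(X) = 0.4729 dits
P(Y) = (2/5, 3/10, 3/10), H(Y) = 0.4729 dits

Joint entropy: H(X,Y) = 0.9398 dits

I(X;Y) = 0.4729 + 0.4729 - 0.9398 = 0.0060 dits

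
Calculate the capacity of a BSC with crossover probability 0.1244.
0.4581 bits

For a binary symmetric channel (BSC) with error probability p:
Capacity C = 1 - H(p) bits per symbol

where H(p) = -p log₂(p) - (1-p) log₂(1-p) is the binary entropy function.

H(0.1244) = 0.5419 bits
C = 1 - 0.5419 = 0.4581 bits per symbol

This means we can reliably transmit up to 0.4581 bits of information per channel use.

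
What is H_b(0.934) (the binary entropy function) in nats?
0.2432 nats

The binary entropy function is:
H(p) = -p log(p) - (1-p) log(1-p)

H(0.934) = -0.934 × log_e(0.934) - 0.066 × log_e(0.066)
H(0.934) = 0.2432 nats

Note: Binary entropy is maximized at p=0.5 (H=1 bit) and minimized at p=0 or p=1 (H=0).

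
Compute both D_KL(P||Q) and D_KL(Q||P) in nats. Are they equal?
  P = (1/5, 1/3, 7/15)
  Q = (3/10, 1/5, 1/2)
D_KL(P||Q) = 0.0570, D_KL(Q||P) = 0.0540

KL divergence is not symmetric: D_KL(P||Q) ≠ D_KL(Q||P) in general.

D_KL(P||Q) = 0.0570 nats
D_KL(Q||P) = 0.0540 nats

No, they are not equal!

This asymmetry is why KL divergence is not a true distance metric.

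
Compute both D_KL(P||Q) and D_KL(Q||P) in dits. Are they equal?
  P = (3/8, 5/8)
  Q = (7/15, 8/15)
D_KL(P||Q) = 0.0074, D_KL(Q||P) = 0.0076

KL divergence is not symmetric: D_KL(P||Q) ≠ D_KL(Q||P) in general.

D_KL(P||Q) = 0.0074 dits
D_KL(Q||P) = 0.0076 dits

No, they are not equal!

This asymmetry is why KL divergence is not a true distance metric.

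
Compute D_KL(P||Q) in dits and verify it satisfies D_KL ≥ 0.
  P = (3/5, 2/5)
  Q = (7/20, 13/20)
0.0561 dits

KL divergence satisfies the Gibbs inequality: D_KL(P||Q) ≥ 0 for all distributions P, Q.

D_KL(P||Q) = Σ p(x) log(p(x)/q(x))
Term by term:
  x=0: 3/5 × log_10[(3/5)/(7/20)] = 0.1404
  x=1: 2/5 × log_10[(2/5)/(13/20)] = -0.0843
D_KL(P||Q) = 0.0561 dits

D_KL(P||Q) = 0.0561 ≥ 0 ✓

This non-negativity is a fundamental property: relative entropy cannot be negative because it measures how different Q is from P.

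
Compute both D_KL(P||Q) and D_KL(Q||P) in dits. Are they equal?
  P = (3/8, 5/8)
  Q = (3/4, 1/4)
D_KL(P||Q) = 0.1358, D_KL(Q||P) = 0.1263

KL divergence is not symmetric: D_KL(P||Q) ≠ D_KL(Q||P) in general.

D_KL(P||Q) = 0.1358 dits
D_KL(Q||P) = 0.1263 dits

No, they are not equal!

This asymmetry is why KL divergence is not a true distance metric.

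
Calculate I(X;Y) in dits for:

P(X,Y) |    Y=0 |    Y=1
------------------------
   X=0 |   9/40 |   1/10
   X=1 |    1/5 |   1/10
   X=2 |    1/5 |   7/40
0.0047 dits

Mutual information: I(X;Y) = H(X) + H(Y) - H(X,Y)

Marginals:
P(X) = (13/40, 3/10, 3/8), H(X) = 0.4752 dits
P(Y) = (5/8, 3/8), H(Y) = 0.2873 dits

Joint entropy: H(X,Y) = 0.7578 dits

I(X;Y) = 0.4752 + 0.2873 - 0.7578 = 0.0047 dits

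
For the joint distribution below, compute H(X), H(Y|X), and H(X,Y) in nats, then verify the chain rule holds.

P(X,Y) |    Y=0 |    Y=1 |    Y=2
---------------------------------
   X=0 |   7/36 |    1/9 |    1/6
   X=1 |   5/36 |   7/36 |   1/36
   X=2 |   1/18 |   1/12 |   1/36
H(X,Y) = 2.0205, H(X) = 1.0208, H(Y|X) = 0.9998 (all in nats)

Chain rule: H(X,Y) = H(X) + H(Y|X)

Left side — joint entropy directly:
H(X,Y) = -Σ p(x,y) log p(x,y) = 2.0205 nats

Right side — compute H(Y|X) from the conditional distributions:
P(X) = (17/36, 13/36, 1/6), so H(X) = 1.0208 nats
H(Y|X) = Σ_x P(X=x) · H(Y|X=x):
  P(Y|X=0) = (7/17, 4/17, 6/17), H(Y|X=0) = 1.0734, weight P(X=0) = 17/36
  P(Y|X=1) = (5/13, 7/13, 1/13), H(Y|X=1) = 0.8981, weight P(X=1) = 13/36
  P(Y|X=2) = (1/3, 1/2, 1/6), H(Y|X=2) = 1.0114, weight P(X=2) = 1/6
H(Y|X) = 0.9998 nats

H(X) + H(Y|X) = 1.0208 + 0.9998 = 2.0205 nats

Both sides equal 2.0205 nats. ✓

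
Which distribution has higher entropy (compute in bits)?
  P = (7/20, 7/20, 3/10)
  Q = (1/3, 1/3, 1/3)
Q

Computing entropies in bits:
H(P) = 1.5813
H(Q) = 1.5850

Distribution Q has higher entropy.

Intuition: The distribution closer to uniform (more spread out) has higher entropy.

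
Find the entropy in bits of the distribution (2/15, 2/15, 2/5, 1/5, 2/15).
2.1559 bits

Shannon entropy is H(X) = -Σ p(x) log p(x).

For P = (2/15, 2/15, 2/5, 1/5, 2/15):
H = -2/15 × log_2(2/15) -2/15 × log_2(2/15) -2/5 × log_2(2/5) -1/5 × log_2(1/5) -2/15 × log_2(2/15)
H = 2.1559 bits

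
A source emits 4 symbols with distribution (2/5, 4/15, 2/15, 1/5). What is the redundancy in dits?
0.0333 dits

Redundancy measures how far a source is from maximum entropy:
R = H_max - H(X)

Maximum entropy for 4 symbols: H_max = log_10(4) = 0.6021 dits
Actual entropy: H(X) = 0.5687 dits
Redundancy: R = 0.6021 - 0.5687 = 0.0333 dits

This redundancy represents potential for compression: the source could be compressed by 0.0333 dits per symbol.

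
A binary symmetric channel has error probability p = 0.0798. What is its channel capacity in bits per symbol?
0.5985 bits

For a binary symmetric channel (BSC) with error probability p:
Capacity C = 1 - H(p) bits per symbol

where H(p) = -p log₂(p) - (1-p) log₂(1-p) is the binary entropy function.

H(0.0798) = 0.4015 bits
C = 1 - 0.4015 = 0.5985 bits per symbol

This means we can reliably transmit up to 0.5985 bits of information per channel use.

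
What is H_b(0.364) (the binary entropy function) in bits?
0.9460 bits

The binary entropy function is:
H(p) = -p log(p) - (1-p) log(1-p)

H(0.364) = -0.364 × log_2(0.364) - 0.636 × log_2(0.636)
H(0.364) = 0.9460 bits

Note: Binary entropy is maximized at p=0.5 (H=1 bit) and minimized at p=0 or p=1 (H=0).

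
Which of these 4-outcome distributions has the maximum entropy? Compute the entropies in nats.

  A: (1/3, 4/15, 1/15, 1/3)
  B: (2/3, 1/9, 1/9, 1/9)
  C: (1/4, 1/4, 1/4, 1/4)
C

For a discrete distribution over n outcomes, entropy is maximized by the uniform distribution.

Computing entropies:
H(A) = 1.2654 nats
H(B) = 1.0027 nats
H(C) = 1.3863 nats

The uniform distribution (where all probabilities equal 1/4) achieves the maximum entropy of log_e(4) = 1.3863 nats.

Distribution C has the highest entropy.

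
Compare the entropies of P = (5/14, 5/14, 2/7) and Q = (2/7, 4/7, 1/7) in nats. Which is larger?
P

Computing entropies in nats:
H(P) = 1.0934
H(Q) = 0.9557

Distribution P has higher entropy.

Intuition: The distribution closer to uniform (more spread out) has higher entropy.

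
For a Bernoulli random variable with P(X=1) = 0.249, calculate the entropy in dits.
0.2437 dits

The binary entropy function is:
H(p) = -p log(p) - (1-p) log(1-p)

H(0.249) = -0.249 × log_10(0.249) - 0.751 × log_10(0.751)
H(0.249) = 0.2437 dits

Note: Binary entropy is maximized at p=0.5 (H=1 bit) and minimized at p=0 or p=1 (H=0).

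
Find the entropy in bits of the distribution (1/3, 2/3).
0.9183 bits

Shannon entropy is H(X) = -Σ p(x) log p(x).

For P = (1/3, 2/3):
H = -1/3 × log_2(1/3) -2/3 × log_2(2/3)
H = 0.9183 bits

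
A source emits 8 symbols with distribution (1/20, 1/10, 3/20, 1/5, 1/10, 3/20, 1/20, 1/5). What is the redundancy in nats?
0.1064 nats

Redundancy measures how far a source is from maximum entropy:
R = H_max - H(X)

Maximum entropy for 8 symbols: H_max = log_e(8) = 2.0794 nats
Actual entropy: H(X) = 1.9730 nats
Redundancy: R = 2.0794 - 1.9730 = 0.1064 nats

This redundancy represents potential for compression: the source could be compressed by 0.1064 nats per symbol.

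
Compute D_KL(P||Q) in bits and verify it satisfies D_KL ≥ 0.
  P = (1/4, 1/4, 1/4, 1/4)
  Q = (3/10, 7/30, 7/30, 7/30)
0.0089 bits

KL divergence satisfies the Gibbs inequality: D_KL(P||Q) ≥ 0 for all distributions P, Q.

D_KL(P||Q) = Σ p(x) log(p(x)/q(x))
Term by term:
  x=0: 1/4 × log_2[(1/4)/(3/10)] = -0.0658
  x=1: 1/4 × log_2[(1/4)/(7/30)] = 0.0249
  x=2: 1/4 × log_2[(1/4)/(7/30)] = 0.0249
  x=3: 1/4 × log_2[(1/4)/(7/30)] = 0.0249
D_KL(P||Q) = 0.0089 bits

D_KL(P||Q) = 0.0089 ≥ 0 ✓

This non-negativity is a fundamental property: relative entropy cannot be negative because it measures how different Q is from P.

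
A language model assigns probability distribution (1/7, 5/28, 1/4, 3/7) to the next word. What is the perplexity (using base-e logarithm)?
3.6522

Perplexity is e^H (or exp(H) for natural log).

First, H = -Σ p log p = 1.2953 nats
Perplexity = e^1.2953 = 3.6522

Interpretation: The model's uncertainty is equivalent to choosing uniformly among 3.7 options.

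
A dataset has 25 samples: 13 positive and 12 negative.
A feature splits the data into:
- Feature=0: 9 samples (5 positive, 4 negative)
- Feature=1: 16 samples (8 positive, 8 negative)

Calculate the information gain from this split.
0.0021 bits

Information Gain = H(Y) - H(Y|Feature)

Before split:
P(positive) = 13/25 = 0.5200
H(Y) = 0.9988 bits

After split:
Feature=0: H = 0.9911 bits (weight = 9/25)
Feature=1: H = 1.0000 bits (weight = 16/25)
H(Y|Feature) = (9/25)×0.9911 + (16/25)×1.0000 = 0.9968 bits

Information Gain = 0.9988 - 0.9968 = 0.0021 bits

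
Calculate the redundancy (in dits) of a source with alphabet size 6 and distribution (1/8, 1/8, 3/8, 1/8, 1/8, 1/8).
0.0540 dits

Redundancy measures how far a source is from maximum entropy:
R = H_max - H(X)

Maximum entropy for 6 symbols: H_max = log_10(6) = 0.7782 dits
Actual entropy: H(X) = 0.7242 dits
Redundancy: R = 0.7782 - 0.7242 = 0.0540 dits

This redundancy represents potential for compression: the source could be compressed by 0.0540 dits per symbol.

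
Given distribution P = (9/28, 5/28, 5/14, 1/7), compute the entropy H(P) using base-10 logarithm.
0.5725 dits

Shannon entropy is H(X) = -Σ p(x) log p(x).

For P = (9/28, 5/28, 5/14, 1/7):
H = -9/28 × log_10(9/28) -5/28 × log_10(5/28) -5/14 × log_10(5/14) -1/7 × log_10(1/7)
H = 0.5725 dits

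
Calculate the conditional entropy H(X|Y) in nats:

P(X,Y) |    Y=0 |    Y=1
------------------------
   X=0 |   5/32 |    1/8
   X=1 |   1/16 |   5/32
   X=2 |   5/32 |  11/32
1.0089 nats

Using the chain rule: H(X|Y) = H(X,Y) - H(Y)

First, compute H(X,Y) = 1.6704 nats

Marginal P(Y) = (3/8, 5/8)
H(Y) = 0.6616 nats

H(X|Y) = H(X,Y) - H(Y) = 1.6704 - 0.6616 = 1.0089 nats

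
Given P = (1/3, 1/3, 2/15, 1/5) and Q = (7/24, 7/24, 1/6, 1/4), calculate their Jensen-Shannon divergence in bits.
0.0054 bits

Jensen-Shannon divergence is:
JSD(P||Q) = 0.5 × D_KL(P||M) + 0.5 × D_KL(Q||M)
where M = 0.5 × (P + Q) is the mixture distribution.

M = 0.5 × (1/3, 1/3, 2/15, 1/5) + 0.5 × (7/24, 7/24, 1/6, 1/4) = (5/16, 5/16, 3/20, 9/40)

D_KL(P||M) = 0.0054 bits
D_KL(Q||M) = 0.0053 bits

JSD(P||Q) = 0.5 × 0.0054 + 0.5 × 0.0053 = 0.0054 bits

Unlike KL divergence, JSD is symmetric and bounded: 0 ≤ JSD ≤ log(2).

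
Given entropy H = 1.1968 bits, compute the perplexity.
2.2923

Perplexity is 2^H (or exp(H) for natural log).

H = 1.1968 bits
Perplexity = 2^1.1968 = 2.2923

Interpretation: The model's uncertainty is equivalent to choosing uniformly among 2.3 options.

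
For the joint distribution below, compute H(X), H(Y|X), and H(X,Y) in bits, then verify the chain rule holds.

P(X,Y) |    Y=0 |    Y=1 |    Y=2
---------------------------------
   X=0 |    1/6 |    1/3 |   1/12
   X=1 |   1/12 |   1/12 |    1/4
H(X,Y) = 2.3554, H(X) = 0.9799, H(Y|X) = 1.3755 (all in bits)

Chain rule: H(X,Y) = H(X) + H(Y|X)

Left side — joint entropy directly:
H(X,Y) = -Σ p(x,y) log p(x,y) = 2.3554 bits

Right side — compute H(Y|X) from the conditional distributions:
P(X) = (7/12, 5/12), so H(X) = 0.9799 bits
H(Y|X) = Σ_x P(X=x) · H(Y|X=x):
  P(Y|X=0) = (2/7, 4/7, 1/7), H(Y|X=0) = 1.3788, weight P(X=0) = 7/12
  P(Y|X=1) = (1/5, 1/5, 3/5), H(Y|X=1) = 1.3710, weight P(X=1) = 5/12
H(Y|X) = 1.3755 bits

H(X) + H(Y|X) = 0.9799 + 1.3755 = 2.3554 bits

Both sides equal 2.3554 bits. ✓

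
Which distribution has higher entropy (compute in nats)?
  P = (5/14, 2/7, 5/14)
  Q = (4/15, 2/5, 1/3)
P

Computing entropies in nats:
H(P) = 1.0934
H(Q) = 1.0852

Distribution P has higher entropy.

Intuition: The distribution closer to uniform (more spread out) has higher entropy.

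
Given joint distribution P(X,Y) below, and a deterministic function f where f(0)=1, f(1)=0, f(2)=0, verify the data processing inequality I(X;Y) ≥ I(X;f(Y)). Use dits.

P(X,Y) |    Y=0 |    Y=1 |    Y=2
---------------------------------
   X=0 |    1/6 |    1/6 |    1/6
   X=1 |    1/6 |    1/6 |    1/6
I(X;Y) = 0.0000, I(X;f(Y)) = 0.0000, inequality holds: 0.0000 ≥ 0.0000

Data Processing Inequality: For any Markov chain X → Y → Z, we have I(X;Y) ≥ I(X;Z).

Here Z = f(Y) is a deterministic function of Y, forming X → Y → Z.

Original I(X;Y) = 0.0000 dits

After applying f:
P(X,Z) where Z=f(Y):
- P(X,Z=0) = P(X,Y=1) + P(X,Y=2)
- P(X,Z=1) = P(X,Y=0)

I(X;Z) = I(X;f(Y)) = 0.0000 dits

Verification: 0.0000 ≥ 0.0000 ✓

Information cannot be created by processing; the function f can only lose information about X.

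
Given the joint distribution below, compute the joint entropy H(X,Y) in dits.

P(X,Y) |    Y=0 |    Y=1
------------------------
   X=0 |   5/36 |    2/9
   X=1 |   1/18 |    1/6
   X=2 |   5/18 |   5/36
0.7373 dits

Joint entropy is H(X,Y) = -Σ_{x,y} p(x,y) log p(x,y).

Summing over all non-zero entries:
H(X,Y) = -[5/36·log_10(5/36) + 2/9·log_10(2/9) + 1/18·log_10(1/18) + 1/6·log_10(1/6) + 5/18·log_10(5/18) + 5/36·log_10(5/36)]
H(X,Y) = 0.7373 dits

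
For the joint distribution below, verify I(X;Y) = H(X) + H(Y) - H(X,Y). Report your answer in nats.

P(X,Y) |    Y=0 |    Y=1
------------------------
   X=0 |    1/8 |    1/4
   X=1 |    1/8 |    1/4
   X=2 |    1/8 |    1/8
I(X;Y) = 0.0109 nats

Mutual information has multiple equivalent forms:
- I(X;Y) = H(X) - H(X|Y)
- I(X;Y) = H(Y) - H(Y|X)
- I(X;Y) = H(X) + H(Y) - H(X,Y)

Computing all quantities:
H(X) = 1.0822, H(Y) = 0.6616, H(X,Y) = 1.7329
H(X|Y) = 1.0713, H(Y|X) = 0.6507

Verification:
H(X) - H(X|Y) = 1.0822 - 1.0713 = 0.0109
H(Y) - H(Y|X) = 0.6616 - 0.6507 = 0.0109
H(X) + H(Y) - H(X,Y) = 1.0822 + 0.6616 - 1.7329 = 0.0109

All forms give I(X;Y) = 0.0109 nats. ✓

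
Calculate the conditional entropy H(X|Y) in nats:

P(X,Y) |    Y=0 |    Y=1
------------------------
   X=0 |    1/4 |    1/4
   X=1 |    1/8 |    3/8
0.6593 nats

Using the chain rule: H(X|Y) = H(X,Y) - H(Y)

First, compute H(X,Y) = 1.3209 nats

Marginal P(Y) = (3/8, 5/8)
H(Y) = 0.6616 nats

H(X|Y) = H(X,Y) - H(Y) = 1.3209 - 0.6616 = 0.6593 nats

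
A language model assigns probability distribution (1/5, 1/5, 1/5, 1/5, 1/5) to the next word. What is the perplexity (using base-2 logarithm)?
5.0000

Perplexity is 2^H (or exp(H) for natural log).

First, H = -Σ p log p = 2.3219 bits
Perplexity = 2^2.3219 = 5.0000

Interpretation: The model's uncertainty is equivalent to choosing uniformly among 5.0 options.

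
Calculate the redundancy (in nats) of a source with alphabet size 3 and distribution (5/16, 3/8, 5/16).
0.0038 nats

Redundancy measures how far a source is from maximum entropy:
R = H_max - H(X)

Maximum entropy for 3 symbols: H_max = log_e(3) = 1.0986 nats
Actual entropy: H(X) = 1.0948 nats
Redundancy: R = 1.0986 - 1.0948 = 0.0038 nats

This redundancy represents potential for compression: the source could be compressed by 0.0038 nats per symbol.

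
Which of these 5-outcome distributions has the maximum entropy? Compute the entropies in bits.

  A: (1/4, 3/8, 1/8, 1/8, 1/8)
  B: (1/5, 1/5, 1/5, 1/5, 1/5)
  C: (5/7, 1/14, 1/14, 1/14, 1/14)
B

For a discrete distribution over n outcomes, entropy is maximized by the uniform distribution.

Computing entropies:
H(A) = 2.1556 bits
H(B) = 2.3219 bits
H(C) = 1.4345 bits

The uniform distribution (where all probabilities equal 1/5) achieves the maximum entropy of log_2(5) = 2.3219 bits.

Distribution B has the highest entropy.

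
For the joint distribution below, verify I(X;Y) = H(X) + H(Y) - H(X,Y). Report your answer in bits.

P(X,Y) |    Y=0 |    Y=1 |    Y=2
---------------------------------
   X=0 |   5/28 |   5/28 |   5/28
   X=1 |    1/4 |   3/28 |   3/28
I(X;Y) = 0.0310 bits

Mutual information has multiple equivalent forms:
- I(X;Y) = H(X) - H(X|Y)
- I(X;Y) = H(Y) - H(Y|X)
- I(X;Y) = H(X) + H(Y) - H(X,Y)

Computing all quantities:
H(X) = 0.9963, H(Y) = 1.5567, H(X,Y) = 2.5220
H(X|Y) = 0.9653, H(Y|X) = 1.5257

Verification:
H(X) - H(X|Y) = 0.9963 - 0.9653 = 0.0310
H(Y) - H(Y|X) = 1.5567 - 1.5257 = 0.0310
H(X) + H(Y) - H(X,Y) = 0.9963 + 1.5567 - 2.5220 = 0.0310

All forms give I(X;Y) = 0.0310 bits. ✓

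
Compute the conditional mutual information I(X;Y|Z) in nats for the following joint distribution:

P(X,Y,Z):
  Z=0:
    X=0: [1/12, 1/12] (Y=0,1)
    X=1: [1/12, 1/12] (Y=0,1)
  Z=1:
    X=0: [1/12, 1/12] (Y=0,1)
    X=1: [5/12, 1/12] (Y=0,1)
0.0341 nats

Conditional mutual information: I(X;Y|Z) = H(X|Z) + H(Y|Z) - H(X,Y|Z)

H(Z) = 0.6365
H(X,Z) = 1.2425 → H(X|Z) = 0.6059
H(Y,Z) = 1.2425 → H(Y|Z) = 0.6059
H(X,Y,Z) = 1.8143 → H(X,Y|Z) = 1.1778

I(X;Y|Z) = 0.6059 + 0.6059 - 1.1778 = 0.0341 nats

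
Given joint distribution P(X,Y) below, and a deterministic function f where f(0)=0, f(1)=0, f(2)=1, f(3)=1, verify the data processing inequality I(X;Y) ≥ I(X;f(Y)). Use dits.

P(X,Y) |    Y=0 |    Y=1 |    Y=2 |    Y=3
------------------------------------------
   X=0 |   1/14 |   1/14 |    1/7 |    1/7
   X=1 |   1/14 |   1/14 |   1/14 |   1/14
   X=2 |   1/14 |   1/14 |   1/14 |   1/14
I(X;Y) = 0.0061, I(X;f(Y)) = 0.0061, inequality holds: 0.0061 ≥ 0.0061

Data Processing Inequality: For any Markov chain X → Y → Z, we have I(X;Y) ≥ I(X;Z).

Here Z = f(Y) is a deterministic function of Y, forming X → Y → Z.

Original I(X;Y) = 0.0061 dits

After applying f:
P(X,Z) where Z=f(Y):
- P(X,Z=0) = P(X,Y=0) + P(X,Y=1)
- P(X,Z=1) = P(X,Y=2) + P(X,Y=3)

I(X;Z) = I(X;f(Y)) = 0.0061 dits

Verification: 0.0061 ≥ 0.0061 ✓

Information cannot be created by processing; the function f can only lose information about X.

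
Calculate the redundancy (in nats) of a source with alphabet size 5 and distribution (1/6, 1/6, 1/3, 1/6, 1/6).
0.0487 nats

Redundancy measures how far a source is from maximum entropy:
R = H_max - H(X)

Maximum entropy for 5 symbols: H_max = log_e(5) = 1.6094 nats
Actual entropy: H(X) = 1.5607 nats
Redundancy: R = 1.6094 - 1.5607 = 0.0487 nats

This redundancy represents potential for compression: the source could be compressed by 0.0487 nats per symbol.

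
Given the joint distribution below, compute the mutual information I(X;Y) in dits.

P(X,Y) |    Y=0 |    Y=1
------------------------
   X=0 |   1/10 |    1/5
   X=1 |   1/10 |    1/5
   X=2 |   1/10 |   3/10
0.0017 dits

Mutual information: I(X;Y) = H(X) + H(Y) - H(X,Y)

Marginals:
P(X) = (3/10, 3/10, 2/5), H(X) = 0.4729 dits
P(Y) = (3/10, 7/10), H(Y) = 0.2653 dits

Joint entropy: H(X,Y) = 0.7365 dits

I(X;Y) = 0.4729 + 0.2653 - 0.7365 = 0.0017 dits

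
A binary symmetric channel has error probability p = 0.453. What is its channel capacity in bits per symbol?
0.0064 bits

For a binary symmetric channel (BSC) with error probability p:
Capacity C = 1 - H(p) bits per symbol

where H(p) = -p log₂(p) - (1-p) log₂(1-p) is the binary entropy function.

H(0.453) = 0.9936 bits
C = 1 - 0.9936 = 0.0064 bits per symbol

This means we can reliably transmit up to 0.0064 bits of information per channel use.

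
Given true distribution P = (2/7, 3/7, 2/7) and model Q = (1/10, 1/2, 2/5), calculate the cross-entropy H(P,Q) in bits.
1.7554 bits

Cross-entropy: H(P,Q) = -Σ p(x) log q(x)

Alternatively: H(P,Q) = H(P) + D_KL(P||Q)
H(P) = 1.5567 bits
D_KL(P||Q) = 0.1987 bits

H(P,Q) = 1.5567 + 0.1987 = 1.7554 bits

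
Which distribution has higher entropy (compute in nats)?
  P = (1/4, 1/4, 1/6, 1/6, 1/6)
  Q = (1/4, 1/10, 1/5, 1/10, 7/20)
P

Computing entropies in nats:
H(P) = 1.5890
H(Q) = 1.4964

Distribution P has higher entropy.

Intuition: The distribution closer to uniform (more spread out) has higher entropy.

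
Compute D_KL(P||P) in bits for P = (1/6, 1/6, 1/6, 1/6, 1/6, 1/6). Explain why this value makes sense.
0.0000 bits

KL divergence satisfies the Gibbs inequality: D_KL(P||Q) ≥ 0 for all distributions P, Q.

D_KL(P||Q) = Σ p(x) log(p(x)/q(x))
Each term is p(x) × log_2(p(x)/p(x)) = p(x) × log_2(1) = 0, so the sum is 0.
D_KL(P||Q) = 0.0000 bits

When P = Q, the KL divergence is exactly 0, as there is no 'divergence' between identical distributions.

This non-negativity is a fundamental property: relative entropy cannot be negative because it measures how different Q is from P.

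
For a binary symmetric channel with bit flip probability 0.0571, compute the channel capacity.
0.6842 bits

For a binary symmetric channel (BSC) with error probability p:
Capacity C = 1 - H(p) bits per symbol

where H(p) = -p log₂(p) - (1-p) log₂(1-p) is the binary entropy function.

H(0.0571) = 0.3158 bits
C = 1 - 0.3158 = 0.6842 bits per symbol

This means we can reliably transmit up to 0.6842 bits of information per channel use.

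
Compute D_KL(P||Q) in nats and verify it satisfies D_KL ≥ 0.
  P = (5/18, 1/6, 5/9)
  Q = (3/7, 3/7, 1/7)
0.4766 nats

KL divergence satisfies the Gibbs inequality: D_KL(P||Q) ≥ 0 for all distributions P, Q.

D_KL(P||Q) = Σ p(x) log(p(x)/q(x))
Term by term:
  x=0: 5/18 × log_e[(5/18)/(3/7)] = -0.1205
  x=1: 1/6 × log_e[(1/6)/(3/7)] = -0.1574
  x=2: 5/9 × log_e[(5/9)/(1/7)] = 0.7545
D_KL(P||Q) = 0.4766 nats

D_KL(P||Q) = 0.4766 ≥ 0 ✓

This non-negativity is a fundamental property: relative entropy cannot be negative because it measures how different Q is from P.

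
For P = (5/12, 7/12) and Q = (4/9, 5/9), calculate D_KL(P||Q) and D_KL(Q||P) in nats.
D_KL(P||Q) = 0.0016, D_KL(Q||P) = 0.0016

KL divergence is not symmetric: D_KL(P||Q) ≠ D_KL(Q||P) in general.

D_KL(P||Q) = 0.0016 nats
D_KL(Q||P) = 0.0016 nats

In this case they happen to be equal (to 4 decimal places).

This asymmetry is why KL divergence is not a true distance metric.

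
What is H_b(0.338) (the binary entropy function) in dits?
0.2778 dits

The binary entropy function is:
H(p) = -p log(p) - (1-p) log(1-p)

H(0.338) = -0.338 × log_10(0.338) - 0.662 × log_10(0.662)
H(0.338) = 0.2778 dits

Note: Binary entropy is maximized at p=0.5 (H=1 bit) and minimized at p=0 or p=1 (H=0).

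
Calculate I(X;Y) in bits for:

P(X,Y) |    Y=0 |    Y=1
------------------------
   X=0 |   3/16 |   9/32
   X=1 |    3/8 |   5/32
0.0693 bits

Mutual information: I(X;Y) = H(X) + H(Y) - H(X,Y)

Marginals:
P(X) = (15/32, 17/32), H(X) = 0.9972 bits
P(Y) = (9/16, 7/16), H(Y) = 0.9887 bits

Joint entropy: H(X,Y) = 1.9166 bits

I(X;Y) = 0.9972 + 0.9887 - 1.9166 = 0.0693 bits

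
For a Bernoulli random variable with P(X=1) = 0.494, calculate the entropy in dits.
0.3010 dits

The binary entropy function is:
H(p) = -p log(p) - (1-p) log(1-p)

H(0.494) = -0.494 × log_10(0.494) - 0.506 × log_10(0.506)
H(0.494) = 0.3010 dits

Note: Binary entropy is maximized at p=0.5 (H=1 bit) and minimized at p=0 or p=1 (H=0).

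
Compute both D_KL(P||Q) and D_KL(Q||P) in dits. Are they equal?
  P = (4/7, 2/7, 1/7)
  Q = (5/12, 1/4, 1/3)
D_KL(P||Q) = 0.0424, D_KL(Q||P) = 0.0510

KL divergence is not symmetric: D_KL(P||Q) ≠ D_KL(Q||P) in general.

D_KL(P||Q) = 0.0424 dits
D_KL(Q||P) = 0.0510 dits

No, they are not equal!

This asymmetry is why KL divergence is not a true distance metric.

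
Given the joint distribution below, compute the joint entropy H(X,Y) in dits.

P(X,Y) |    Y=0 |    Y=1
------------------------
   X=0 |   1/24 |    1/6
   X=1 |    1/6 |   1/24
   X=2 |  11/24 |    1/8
0.6426 dits

Joint entropy is H(X,Y) = -Σ_{x,y} p(x,y) log p(x,y).

Summing over all non-zero entries:
H(X,Y) = -[1/24·log_10(1/24) + 1/6·log_10(1/6) + 1/6·log_10(1/6) + 1/24·log_10(1/24) + 11/24·log_10(11/24) + 1/8·log_10(1/8)]
H(X,Y) = 0.6426 dits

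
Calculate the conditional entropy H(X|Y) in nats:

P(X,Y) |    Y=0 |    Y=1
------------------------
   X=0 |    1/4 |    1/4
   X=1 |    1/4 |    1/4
0.6931 nats

Using the chain rule: H(X|Y) = H(X,Y) - H(Y)

First, compute H(X,Y) = 1.3863 nats

Marginal P(Y) = (1/2, 1/2)
H(Y) = 0.6931 nats

H(X|Y) = H(X,Y) - H(Y) = 1.3863 - 0.6931 = 0.6931 nats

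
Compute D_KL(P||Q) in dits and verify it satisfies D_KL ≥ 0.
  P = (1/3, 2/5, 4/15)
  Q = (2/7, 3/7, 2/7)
0.0023 dits

KL divergence satisfies the Gibbs inequality: D_KL(P||Q) ≥ 0 for all distributions P, Q.

D_KL(P||Q) = Σ p(x) log(p(x)/q(x))
Term by term:
  x=0: 1/3 × log_10[(1/3)/(2/7)] = 0.0223
  x=1: 2/5 × log_10[(2/5)/(3/7)] = -0.0120
  x=2: 4/15 × log_10[(4/15)/(2/7)] = -0.0080
D_KL(P||Q) = 0.0023 dits

D_KL(P||Q) = 0.0023 ≥ 0 ✓

This non-negativity is a fundamental property: relative entropy cannot be negative because it measures how different Q is from P.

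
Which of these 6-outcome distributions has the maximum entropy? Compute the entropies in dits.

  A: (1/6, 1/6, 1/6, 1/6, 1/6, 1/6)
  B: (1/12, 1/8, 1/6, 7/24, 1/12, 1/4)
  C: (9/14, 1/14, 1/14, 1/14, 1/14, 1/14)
A

For a discrete distribution over n outcomes, entropy is maximized by the uniform distribution.

Computing entropies:
H(A) = 0.7782 dits
H(B) = 0.7290 dits
H(C) = 0.5327 dits

The uniform distribution (where all probabilities equal 1/6) achieves the maximum entropy of log_10(6) = 0.7782 dits.

Distribution A has the highest entropy.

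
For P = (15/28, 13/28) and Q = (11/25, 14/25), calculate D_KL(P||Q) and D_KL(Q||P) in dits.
D_KL(P||Q) = 0.0080, D_KL(Q||P) = 0.0080

KL divergence is not symmetric: D_KL(P||Q) ≠ D_KL(Q||P) in general.

D_KL(P||Q) = 0.0080 dits
D_KL(Q||P) = 0.0080 dits

In this case they happen to be equal (to 4 decimal places).

This asymmetry is why KL divergence is not a true distance metric.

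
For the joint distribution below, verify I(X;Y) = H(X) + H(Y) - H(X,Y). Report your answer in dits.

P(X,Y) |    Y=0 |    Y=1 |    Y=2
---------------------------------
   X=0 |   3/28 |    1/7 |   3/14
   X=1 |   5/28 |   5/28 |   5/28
I(X;Y) = 0.0044 dits

Mutual information has multiple equivalent forms:
- I(X;Y) = H(X) - H(X|Y)
- I(X;Y) = H(Y) - H(Y|X)
- I(X;Y) = H(X) + H(Y) - H(X,Y)

Computing all quantities:
H(X) = 0.2999, H(Y) = 0.4733, H(X,Y) = 0.7688
H(X|Y) = 0.2955, H(Y|X) = 0.4689

Verification:
H(X) - H(X|Y) = 0.2999 - 0.2955 = 0.0044
H(Y) - H(Y|X) = 0.4733 - 0.4689 = 0.0044
H(X) + H(Y) - H(X,Y) = 0.2999 + 0.4733 - 0.7688 = 0.0044

All forms give I(X;Y) = 0.0044 dits. ✓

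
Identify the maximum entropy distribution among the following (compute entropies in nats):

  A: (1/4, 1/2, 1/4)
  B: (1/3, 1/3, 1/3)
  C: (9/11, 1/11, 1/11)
B

For a discrete distribution over n outcomes, entropy is maximized by the uniform distribution.

Computing entropies:
H(A) = 1.0397 nats
H(B) = 1.0986 nats
H(C) = 0.6002 nats

The uniform distribution (where all probabilities equal 1/3) achieves the maximum entropy of log_e(3) = 1.0986 nats.

Distribution B has the highest entropy.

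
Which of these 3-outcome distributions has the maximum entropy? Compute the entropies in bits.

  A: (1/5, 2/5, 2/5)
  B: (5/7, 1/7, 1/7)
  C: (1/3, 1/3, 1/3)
C

For a discrete distribution over n outcomes, entropy is maximized by the uniform distribution.

Computing entropies:
H(A) = 1.5219 bits
H(B) = 1.1488 bits
H(C) = 1.5850 bits

The uniform distribution (where all probabilities equal 1/3) achieves the maximum entropy of log_2(3) = 1.5850 bits.

Distribution C has the highest entropy.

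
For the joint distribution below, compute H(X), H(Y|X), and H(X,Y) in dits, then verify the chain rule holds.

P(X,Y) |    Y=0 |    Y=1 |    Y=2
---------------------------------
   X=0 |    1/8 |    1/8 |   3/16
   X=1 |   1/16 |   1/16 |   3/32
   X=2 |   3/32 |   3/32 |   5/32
H(X,Y) = 0.9277, H(X) = 0.4609, H(Y|X) = 0.4668 (all in dits)

Chain rule: H(X,Y) = H(X) + H(Y|X)

Left side — joint entropy directly:
H(X,Y) = -Σ p(x,y) log p(x,y) = 0.9277 dits

Right side — compute H(Y|X) from the conditional distributions:
P(X) = (7/16, 7/32, 11/32), so H(X) = 0.4609 dits
H(Y|X) = Σ_x P(X=x) · H(Y|X=x):
  P(Y|X=0) = (2/7, 2/7, 3/7), H(Y|X=0) = 0.4686, weight P(X=0) = 7/16
  P(Y|X=1) = (2/7, 2/7, 3/7), H(Y|X=1) = 0.4686, weight P(X=1) = 7/32
  P(Y|X=2) = (3/11, 3/11, 5/11), H(Y|X=2) = 0.4634, weight P(X=2) = 11/32
H(Y|X) = 0.4668 dits

H(X) + H(Y|X) = 0.4609 + 0.4668 = 0.9277 dits

Both sides equal 0.9277 dits. ✓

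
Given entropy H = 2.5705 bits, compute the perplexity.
5.9402

Perplexity is 2^H (or exp(H) for natural log).

H = 2.5705 bits
Perplexity = 2^2.5705 = 5.9402

Interpretation: The model's uncertainty is equivalent to choosing uniformly among 5.9 options.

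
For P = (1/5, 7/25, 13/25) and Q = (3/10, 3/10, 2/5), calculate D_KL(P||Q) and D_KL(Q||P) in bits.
D_KL(P||Q) = 0.0520, D_KL(Q||P) = 0.0539

KL divergence is not symmetric: D_KL(P||Q) ≠ D_KL(Q||P) in general.

D_KL(P||Q) = 0.0520 bits
D_KL(Q||P) = 0.0539 bits

No, they are not equal!

This asymmetry is why KL divergence is not a true distance metric.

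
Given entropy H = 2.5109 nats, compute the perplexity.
12.3160

Perplexity is e^H (or exp(H) for natural log).

H = 2.5109 nats
Perplexity = e^2.5109 = 12.3160

Interpretation: The model's uncertainty is equivalent to choosing uniformly among 12.3 options.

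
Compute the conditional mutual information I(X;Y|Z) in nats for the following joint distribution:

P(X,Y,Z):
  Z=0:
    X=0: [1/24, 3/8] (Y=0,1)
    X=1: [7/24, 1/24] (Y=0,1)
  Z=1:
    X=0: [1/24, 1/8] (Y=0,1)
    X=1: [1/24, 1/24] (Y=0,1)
0.2618 nats

Conditional mutual information: I(X;Y|Z) = H(X|Z) + H(Y|Z) - H(X,Y|Z)

H(Z) = 0.5623
H(X,Z) = 1.2367 → H(X|Z) = 0.6743
H(Y,Z) = 1.2367 → H(Y|Z) = 0.6743
H(X,Y,Z) = 1.6492 → H(X,Y|Z) = 1.0869

I(X;Y|Z) = 0.6743 + 0.6743 - 1.0869 = 0.2618 nats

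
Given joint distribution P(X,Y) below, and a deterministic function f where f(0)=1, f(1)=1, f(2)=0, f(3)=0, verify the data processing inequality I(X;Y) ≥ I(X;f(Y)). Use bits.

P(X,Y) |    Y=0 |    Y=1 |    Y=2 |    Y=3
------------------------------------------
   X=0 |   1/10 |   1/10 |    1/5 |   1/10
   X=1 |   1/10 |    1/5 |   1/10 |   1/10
I(X;Y) = 0.0490, I(X;f(Y)) = 0.0290, inequality holds: 0.0490 ≥ 0.0290

Data Processing Inequality: For any Markov chain X → Y → Z, we have I(X;Y) ≥ I(X;Z).

Here Z = f(Y) is a deterministic function of Y, forming X → Y → Z.

Original I(X;Y) = 0.0490 bits

After applying f:
P(X,Z) where Z=f(Y):
- P(X,Z=0) = P(X,Y=2) + P(X,Y=3)
- P(X,Z=1) = P(X,Y=0) + P(X,Y=1)

I(X;Z) = I(X;f(Y)) = 0.0290 bits

Verification: 0.0490 ≥ 0.0290 ✓

Information cannot be created by processing; the function f can only lose information about X.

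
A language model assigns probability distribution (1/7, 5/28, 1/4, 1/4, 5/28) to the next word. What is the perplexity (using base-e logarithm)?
4.8862

Perplexity is e^H (or exp(H) for natural log).

First, H = -Σ p log p = 1.5864 nats
Perplexity = e^1.5864 = 4.8862

Interpretation: The model's uncertainty is equivalent to choosing uniformly among 4.9 options.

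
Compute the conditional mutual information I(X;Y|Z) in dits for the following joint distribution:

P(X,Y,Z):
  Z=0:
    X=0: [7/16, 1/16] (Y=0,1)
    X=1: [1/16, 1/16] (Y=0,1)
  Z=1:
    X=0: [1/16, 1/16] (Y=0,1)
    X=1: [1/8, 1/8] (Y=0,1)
0.0164 dits

Conditional mutual information: I(X;Y|Z) = H(X|Z) + H(Y|Z) - H(X,Y|Z)

H(Z) = 0.2873
H(X,Z) = 0.5268 → H(X|Z) = 0.2395
H(Y,Z) = 0.5360 → H(Y|Z) = 0.2487
H(X,Y,Z) = 0.7591 → H(X,Y|Z) = 0.4718

I(X;Y|Z) = 0.2395 + 0.2487 - 0.4718 = 0.0164 dits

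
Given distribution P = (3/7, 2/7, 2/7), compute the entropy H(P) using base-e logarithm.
1.0790 nats

Shannon entropy is H(X) = -Σ p(x) log p(x).

For P = (3/7, 2/7, 2/7):
H = -3/7 × log_e(3/7) -2/7 × log_e(2/7) -2/7 × log_e(2/7)
H = 1.0790 nats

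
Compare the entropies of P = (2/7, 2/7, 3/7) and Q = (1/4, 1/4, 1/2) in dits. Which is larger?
P

Computing entropies in dits:
H(P) = 0.4686
H(Q) = 0.4515

Distribution P has higher entropy.

Intuition: The distribution closer to uniform (more spread out) has higher entropy.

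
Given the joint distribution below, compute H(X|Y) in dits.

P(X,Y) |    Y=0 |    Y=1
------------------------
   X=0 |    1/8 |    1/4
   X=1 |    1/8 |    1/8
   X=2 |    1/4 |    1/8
0.4515 dits

Using the chain rule: H(X|Y) = H(X,Y) - H(Y)

First, compute H(X,Y) = 0.7526 dits

Marginal P(Y) = (1/2, 1/2)
H(Y) = 0.3010 dits

H(X|Y) = H(X,Y) - H(Y) = 0.7526 - 0.3010 = 0.4515 dits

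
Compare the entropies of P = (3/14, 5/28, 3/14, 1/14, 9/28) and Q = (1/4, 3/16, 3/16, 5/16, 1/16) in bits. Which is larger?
P

Computing entropies in bits:
H(P) = 2.1946
H(Q) = 2.1800

Distribution P has higher entropy.

Intuition: The distribution closer to uniform (more spread out) has higher entropy.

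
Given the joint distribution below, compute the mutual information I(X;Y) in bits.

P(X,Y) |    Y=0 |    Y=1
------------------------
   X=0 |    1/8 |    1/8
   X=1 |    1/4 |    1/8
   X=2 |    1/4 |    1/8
0.0157 bits

Mutual information: I(X;Y) = H(X) + H(Y) - H(X,Y)

Marginals:
P(X) = (1/4, 3/8, 3/8), H(X) = 1.5613 bits
P(Y) = (5/8, 3/8), H(Y) = 0.9544 bits

Joint entropy: H(X,Y) = 2.5000 bits

I(X;Y) = 1.5613 + 0.9544 - 2.5000 = 0.0157 bits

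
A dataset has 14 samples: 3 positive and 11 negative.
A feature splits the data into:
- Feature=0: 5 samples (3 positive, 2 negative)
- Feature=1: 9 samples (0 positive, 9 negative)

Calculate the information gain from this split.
0.4028 bits

Information Gain = H(Y) - H(Y|Feature)

Before split:
P(positive) = 3/14 = 0.2143
H(Y) = 0.7496 bits

After split:
Feature=0: H = 0.9710 bits (weight = 5/14)
Feature=1: H = 0.0000 bits (weight = 9/14)
H(Y|Feature) = (5/14)×0.9710 + (9/14)×0.0000 = 0.3468 bits

Information Gain = 0.7496 - 0.3468 = 0.4028 bits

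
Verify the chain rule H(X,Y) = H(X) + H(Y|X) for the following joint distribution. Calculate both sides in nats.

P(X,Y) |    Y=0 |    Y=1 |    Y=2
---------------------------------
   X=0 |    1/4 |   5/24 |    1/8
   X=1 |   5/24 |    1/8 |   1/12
H(X,Y) = 1.7271, H(X) = 0.6792, H(Y|X) = 1.0479 (all in nats)

Chain rule: H(X,Y) = H(X) + H(Y|X)

Left side — joint entropy directly:
H(X,Y) = -Σ p(x,y) log p(x,y) = 1.7271 nats

Right side — compute H(Y|X) from the conditional distributions:
P(X) = (7/12, 5/12), so H(X) = 0.6792 nats
H(Y|X) = Σ_x P(X=x) · H(Y|X=x):
  P(Y|X=0) = (3/7, 5/14, 3/14), H(Y|X=0) = 1.0609, weight P(X=0) = 7/12
  P(Y|X=1) = (1/2, 3/10, 1/5), H(Y|X=1) = 1.0297, weight P(X=1) = 5/12
H(Y|X) = 1.0479 nats

H(X) + H(Y|X) = 0.6792 + 1.0479 = 1.7271 nats

Both sides equal 1.7271 nats. ✓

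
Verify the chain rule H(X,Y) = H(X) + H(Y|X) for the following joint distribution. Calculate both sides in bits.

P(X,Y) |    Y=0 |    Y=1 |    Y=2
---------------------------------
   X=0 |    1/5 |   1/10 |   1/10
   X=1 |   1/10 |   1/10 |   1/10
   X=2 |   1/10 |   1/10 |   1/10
H(X,Y) = 3.1219, H(X) = 1.5710, H(Y|X) = 1.5510 (all in bits)

Chain rule: H(X,Y) = H(X) + H(Y|X)

Left side — joint entropy directly:
H(X,Y) = -Σ p(x,y) log p(x,y) = 3.1219 bits

Right side — compute H(Y|X) from the conditional distributions:
P(X) = (2/5, 3/10, 3/10), so H(X) = 1.5710 bits
H(Y|X) = Σ_x P(X=x) · H(Y|X=x):
  P(Y|X=0) = (1/2, 1/4, 1/4), H(Y|X=0) = 1.5000, weight P(X=0) = 2/5
  P(Y|X=1) = (1/3, 1/3, 1/3), H(Y|X=1) = 1.5850, weight P(X=1) = 3/10
  P(Y|X=2) = (1/3, 1/3, 1/3), H(Y|X=2) = 1.5850, weight P(X=2) = 3/10
H(Y|X) = 1.5510 bits

H(X) + H(Y|X) = 1.5710 + 1.5510 = 3.1219 bits

Both sides equal 3.1219 bits. ✓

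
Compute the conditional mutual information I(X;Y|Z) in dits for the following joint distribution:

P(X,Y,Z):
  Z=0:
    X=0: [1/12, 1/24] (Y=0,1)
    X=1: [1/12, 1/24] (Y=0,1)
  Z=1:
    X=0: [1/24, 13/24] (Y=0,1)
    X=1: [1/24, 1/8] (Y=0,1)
0.0077 dits

Conditional mutual information: I(X;Y|Z) = H(X|Z) + H(Y|Z) - H(X,Y|Z)

H(Z) = 0.2442
H(X,Z) = 0.4920 → H(X|Z) = 0.2478
H(Y,Z) = 0.4269 → H(Y|Z) = 0.1827
H(X,Y,Z) = 0.6670 → H(X,Y|Z) = 0.4228

I(X;Y|Z) = 0.2478 + 0.1827 - 0.4228 = 0.0077 dits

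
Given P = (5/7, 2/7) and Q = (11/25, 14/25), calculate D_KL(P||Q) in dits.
0.0668 dits

KL divergence: D_KL(P||Q) = Σ p(x) log(p(x)/q(x))

Computing term by term:
  x=0: 5/7 × log_10[(5/7)/(11/25)] = 5/7 × 0.2104 = 0.1503
  x=1: 2/7 × log_10[(2/7)/(14/25)] = 2/7 × -0.2923 = -0.0835

D_KL(P||Q) = 0.0668 dits

Note: KL divergence is always non-negative and equals 0 iff P = Q.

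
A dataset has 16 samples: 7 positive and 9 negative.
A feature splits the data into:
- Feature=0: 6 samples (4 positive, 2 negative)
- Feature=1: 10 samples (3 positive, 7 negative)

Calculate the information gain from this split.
0.0935 bits

Information Gain = H(Y) - H(Y|Feature)

Before split:
P(positive) = 7/16 = 0.4375
H(Y) = 0.9887 bits

After split:
Feature=0: H = 0.9183 bits (weight = 6/16)
Feature=1: H = 0.8813 bits (weight = 10/16)
H(Y|Feature) = (6/16)×0.9183 + (10/16)×0.8813 = 0.8952 bits

Information Gain = 0.9887 - 0.8952 = 0.0935 bits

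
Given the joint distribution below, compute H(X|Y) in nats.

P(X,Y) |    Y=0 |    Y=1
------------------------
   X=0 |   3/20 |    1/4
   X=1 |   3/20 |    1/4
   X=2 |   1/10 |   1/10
1.0498 nats

Using the chain rule: H(X|Y) = H(X,Y) - H(Y)

First, compute H(X,Y) = 1.7228 nats

Marginal P(Y) = (2/5, 3/5)
H(Y) = 0.6730 nats

H(X|Y) = H(X,Y) - H(Y) = 1.7228 - 0.6730 = 1.0498 nats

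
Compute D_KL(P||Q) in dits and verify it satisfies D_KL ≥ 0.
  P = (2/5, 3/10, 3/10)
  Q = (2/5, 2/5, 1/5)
0.0153 dits

KL divergence satisfies the Gibbs inequality: D_KL(P||Q) ≥ 0 for all distributions P, Q.

D_KL(P||Q) = Σ p(x) log(p(x)/q(x))
Term by term:
  x=0: 2/5 × log_10[(2/5)/(2/5)] = 0.0000
  x=1: 3/10 × log_10[(3/10)/(2/5)] = -0.0375
  x=2: 3/10 × log_10[(3/10)/(1/5)] = 0.0528
D_KL(P||Q) = 0.0153 dits

D_KL(P||Q) = 0.0153 ≥ 0 ✓

This non-negativity is a fundamental property: relative entropy cannot be negative because it measures how different Q is from P.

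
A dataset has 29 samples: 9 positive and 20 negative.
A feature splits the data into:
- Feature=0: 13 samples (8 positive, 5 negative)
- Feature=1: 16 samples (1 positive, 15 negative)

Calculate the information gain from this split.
0.2766 bits

Information Gain = H(Y) - H(Y|Feature)

Before split:
P(positive) = 9/29 = 0.3103
H(Y) = 0.8936 bits

After split:
Feature=0: H = 0.9612 bits (weight = 13/29)
Feature=1: H = 0.3373 bits (weight = 16/29)
H(Y|Feature) = (13/29)×0.9612 + (16/29)×0.3373 = 0.6170 bits

Information Gain = 0.8936 - 0.6170 = 0.2766 bits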